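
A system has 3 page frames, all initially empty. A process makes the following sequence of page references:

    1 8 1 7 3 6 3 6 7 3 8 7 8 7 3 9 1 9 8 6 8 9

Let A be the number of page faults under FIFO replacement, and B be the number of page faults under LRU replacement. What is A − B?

Under FIFO: F F . F F F . . . . F F . . F F F . F F . F → 13 faults.
Under LRU: F F . F F F . . . . F . . . . F F . F F . . → 10 faults.
A − B = 13 − 10 = 3.

3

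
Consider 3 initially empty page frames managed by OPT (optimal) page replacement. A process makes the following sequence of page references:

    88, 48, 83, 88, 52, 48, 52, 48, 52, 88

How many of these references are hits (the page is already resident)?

6

88: fault, frames [88]
48: fault, frames [88, 48]
83: fault, frames [88, 48, 83]
88: hit
52: fault, evict 83, frames [88, 48, 52]
48: hit
52: hit
48: hit
52: hit
88: hit
Hits: 6.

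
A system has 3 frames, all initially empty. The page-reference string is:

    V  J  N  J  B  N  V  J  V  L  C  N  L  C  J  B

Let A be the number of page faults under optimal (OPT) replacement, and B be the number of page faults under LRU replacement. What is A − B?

Under OPT: F F F . F . . F . F F . . . F F → 9 faults.
Under LRU: F F F . F . F F . F F F . . F F → 11 faults.
A − B = 9 − 11 = -2.

-2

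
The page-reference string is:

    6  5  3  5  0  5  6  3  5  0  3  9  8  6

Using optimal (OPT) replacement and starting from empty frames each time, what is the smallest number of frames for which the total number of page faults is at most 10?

f=1: 14 faults
f=2: 10 faults
f=3: 8 faults
f=4: 6 faults
f=5: 6 faults
f=6: 6 faults
Smallest f with faults ≤ 10 is 2.

2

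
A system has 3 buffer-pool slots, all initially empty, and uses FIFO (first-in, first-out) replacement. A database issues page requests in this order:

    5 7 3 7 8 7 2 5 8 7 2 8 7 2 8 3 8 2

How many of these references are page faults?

10

5 → fault, frames (5)
7 → fault, frames (5 7)
3 → fault, frames (5 7 3)
7 → hit
8 → fault, evict 5, frames (7 3 8)
7 → hit
2 → fault, evict 7, frames (3 8 2)
5 → fault, evict 3, frames (8 2 5)
8 → hit
7 → fault, evict 8, frames (2 5 7)
2 → hit
8 → fault, evict 2, frames (5 7 8)
7 → hit
2 → fault, evict 5, frames (7 8 2)
8 → hit
3 → fault, evict 7, frames (8 2 3)
8 → hit
2 → hit
Page faults: 10.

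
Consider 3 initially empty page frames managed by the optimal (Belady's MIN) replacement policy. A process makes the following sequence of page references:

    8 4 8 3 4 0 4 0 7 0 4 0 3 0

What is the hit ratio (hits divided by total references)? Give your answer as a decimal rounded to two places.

8: fault, frames (8)
4: fault, frames (8 4)
8: hit
3: fault, frames (8 4 3)
4: hit
0: fault, evict 8, frames (4 3 0)
4: hit
0: hit
7: fault, evict 3, frames (4 0 7)
0: hit
4: hit
0: hit
3: fault, evict 7, frames (4 0 3)
0: hit
Hits: 8 of 14 references → 8/14 = 0.5714.

0.57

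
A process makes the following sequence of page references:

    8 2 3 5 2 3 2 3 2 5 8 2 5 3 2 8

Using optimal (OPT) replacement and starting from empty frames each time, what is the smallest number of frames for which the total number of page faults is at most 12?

f=1: 16 faults
f=2: 10 faults
f=3: 6 faults
f=4: 4 faults
Smallest f with faults ≤ 12 is 2.

2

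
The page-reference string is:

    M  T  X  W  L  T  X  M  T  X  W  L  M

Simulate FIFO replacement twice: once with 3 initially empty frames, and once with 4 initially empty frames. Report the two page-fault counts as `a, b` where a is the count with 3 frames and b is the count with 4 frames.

3 frames: F F F F F F F F . . F F . → 10 faults.
4 frames: F F F F F . . F F F F F F → 11 faults.
11 > 10: adding a frame increased faults — Belady's anomaly.

10, 11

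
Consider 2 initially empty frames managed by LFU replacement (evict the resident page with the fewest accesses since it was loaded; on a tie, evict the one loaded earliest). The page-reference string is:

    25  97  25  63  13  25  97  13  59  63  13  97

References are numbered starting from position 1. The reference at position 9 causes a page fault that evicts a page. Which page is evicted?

pos 1: 25: fault, frames {25}
pos 2: 97: fault, frames {25,97}
pos 3: 25: hit
pos 4: 63: fault, evict 97, frames {25,63}
pos 5: 13: fault, evict 63, frames {25,13}
pos 6: 25: hit
pos 7: 97: fault, evict 13, frames {25,97}
pos 8: 13: fault, evict 97, frames {25,13}
pos 9: 59: fault, evict 13, frames {25,59}
At position 9, page 13 is evicted.

13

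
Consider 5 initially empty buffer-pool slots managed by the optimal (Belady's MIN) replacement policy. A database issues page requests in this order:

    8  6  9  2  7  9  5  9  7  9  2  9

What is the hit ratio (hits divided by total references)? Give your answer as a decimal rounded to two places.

8: miss, frames (8)
6: miss, frames (8 6)
9: miss, frames (8 6 9)
2: miss, frames (8 6 9 2)
7: miss, frames (8 6 9 2 7)
9: hit
5: miss, evict 6, frames (8 9 2 7 5)
9: hit
7: hit
9: hit
2: hit
9: hit
Hits: 6 of 12 references → 6/12 = 0.5000.

0.50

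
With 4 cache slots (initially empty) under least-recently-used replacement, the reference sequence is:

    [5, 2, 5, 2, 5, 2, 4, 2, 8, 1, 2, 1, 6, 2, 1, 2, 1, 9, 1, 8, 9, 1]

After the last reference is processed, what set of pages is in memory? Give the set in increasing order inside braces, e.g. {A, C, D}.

5: fault, frames {5}
2: fault, frames {5,2}
5: hit
2: hit
5: hit
2: hit
4: fault, frames {5,2,4}
2: hit
8: fault, frames {5,4,2,8}
1: fault, evict 5, frames {4,2,8,1}
2: hit
1: hit
6: fault, evict 4, frames {8,2,1,6}
2: hit
1: hit
2: hit
1: hit
9: fault, evict 8, frames {6,2,1,9}
1: hit
8: fault, evict 6, frames {2,9,1,8}
9: hit
1: hit

{1, 2, 8, 9}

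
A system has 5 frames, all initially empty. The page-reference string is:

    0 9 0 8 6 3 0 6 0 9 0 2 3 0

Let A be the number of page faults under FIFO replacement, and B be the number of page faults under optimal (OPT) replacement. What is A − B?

Under FIFO: F F . F F F . . . . . F . F → 7 faults.
Under OPT: F F . F F F . . . . . F . . → 6 faults.
A − B = 7 − 6 = 1.

1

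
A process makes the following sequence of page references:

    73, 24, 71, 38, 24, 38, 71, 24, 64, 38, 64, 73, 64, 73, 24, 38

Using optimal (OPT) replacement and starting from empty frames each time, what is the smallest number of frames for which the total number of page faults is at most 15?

f=1: 16 faults
f=2: 10 faults
f=3: 7 faults
f=4: 5 faults
f=5: 5 faults
Smallest f with faults ≤ 15 is 2.

2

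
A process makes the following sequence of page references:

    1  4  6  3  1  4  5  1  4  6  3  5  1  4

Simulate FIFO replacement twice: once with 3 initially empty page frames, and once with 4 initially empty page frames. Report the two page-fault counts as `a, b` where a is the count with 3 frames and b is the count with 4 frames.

3 frames: F F F F F F F . . F F . F F → 11 faults.
4 frames: F F F F . . F F F F F F F F → 12 faults.
12 > 11: adding a frame increased faults — Belady's anomaly.

11, 12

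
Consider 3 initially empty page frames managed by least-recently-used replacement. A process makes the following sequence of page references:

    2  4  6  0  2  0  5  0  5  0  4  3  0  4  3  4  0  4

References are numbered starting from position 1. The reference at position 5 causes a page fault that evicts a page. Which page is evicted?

4

pos 1: 2: fault, frames (2)
pos 2: 4: fault, frames (2 4)
pos 3: 6: fault, frames (2 4 6)
pos 4: 0: fault, evict 2, frames (4 6 0)
pos 5: 2: fault, evict 4, frames (6 0 2)
At position 5, page 4 is evicted.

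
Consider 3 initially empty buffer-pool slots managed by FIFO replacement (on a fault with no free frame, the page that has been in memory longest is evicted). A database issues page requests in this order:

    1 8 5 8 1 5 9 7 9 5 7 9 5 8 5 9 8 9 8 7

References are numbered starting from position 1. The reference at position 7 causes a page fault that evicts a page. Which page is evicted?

pos 1: 1 -> miss, frames {1}
pos 2: 8 -> miss, frames {1,8}
pos 3: 5 -> miss, frames {1,8,5}
pos 4: 8 -> hit
pos 5: 1 -> hit
pos 6: 5 -> hit
pos 7: 9 -> miss, evict 1, frames {8,5,9}
At position 7, page 1 is evicted.

1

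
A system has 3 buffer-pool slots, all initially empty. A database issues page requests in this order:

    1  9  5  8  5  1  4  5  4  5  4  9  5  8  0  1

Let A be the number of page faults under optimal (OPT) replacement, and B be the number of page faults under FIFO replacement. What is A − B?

-3

Under OPT: F F F F . . F . . . . F . . F F → 8 faults.
Under FIFO: F F F F . F F F . . . F . F F F → 11 faults.
A − B = 8 − 11 = -3.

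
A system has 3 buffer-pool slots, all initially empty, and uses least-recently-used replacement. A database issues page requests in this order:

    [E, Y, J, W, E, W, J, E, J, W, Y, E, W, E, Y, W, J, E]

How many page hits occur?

9

E -> fault, frames (E)
Y -> fault, frames (E Y)
J -> fault, frames (E Y J)
W -> fault, evict E, frames (Y J W)
E -> fault, evict Y, frames (J W E)
W -> hit
J -> hit
E -> hit
J -> hit
W -> hit
Y -> fault, evict E, frames (J W Y)
E -> fault, evict J, frames (W Y E)
W -> hit
E -> hit
Y -> hit
W -> hit
J -> fault, evict E, frames (Y W J)
E -> fault, evict Y, frames (W J E)
Hits: 9.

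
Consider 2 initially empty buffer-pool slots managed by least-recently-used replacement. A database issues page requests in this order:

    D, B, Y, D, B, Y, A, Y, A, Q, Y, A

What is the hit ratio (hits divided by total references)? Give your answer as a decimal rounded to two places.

0.17

D → fault, frames {D}
B → fault, frames {D,B}
Y → fault, evict D, frames {B,Y}
D → fault, evict B, frames {Y,D}
B → fault, evict Y, frames {D,B}
Y → fault, evict D, frames {B,Y}
A → fault, evict B, frames {Y,A}
Y → hit
A → hit
Q → fault, evict Y, frames {A,Q}
Y → fault, evict A, frames {Q,Y}
A → fault, evict Q, frames {Y,A}
Hits: 2 of 12 references → 2/12 = 0.1667.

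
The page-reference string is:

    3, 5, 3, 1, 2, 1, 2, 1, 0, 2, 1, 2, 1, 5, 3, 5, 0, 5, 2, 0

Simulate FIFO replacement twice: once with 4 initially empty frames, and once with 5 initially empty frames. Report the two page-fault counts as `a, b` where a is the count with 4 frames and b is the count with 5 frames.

4 frames: F F . F F . . . F . . . . . F F . . . . → 7 faults.
5 frames: F F . F F . . . F . . . . . . . . . . . → 5 faults.
5 < 7: adding a frame reduced faults, as is typical.

7, 5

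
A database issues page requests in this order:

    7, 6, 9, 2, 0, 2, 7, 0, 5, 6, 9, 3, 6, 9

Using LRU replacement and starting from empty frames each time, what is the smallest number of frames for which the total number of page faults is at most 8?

f=1: 14 faults
f=2: 13 faults
f=3: 10 faults
f=4: 10 faults
f=5: 9 faults
f=6: 7 faults
f=7: 7 faults
Smallest f with faults ≤ 8 is 6.

6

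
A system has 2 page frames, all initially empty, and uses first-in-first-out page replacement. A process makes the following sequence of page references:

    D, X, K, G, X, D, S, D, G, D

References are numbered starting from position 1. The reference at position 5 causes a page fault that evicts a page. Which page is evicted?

pos 1: D → miss, frames [D]
pos 2: X → miss, frames [D, X]
pos 3: K → miss, evict D, frames [X, K]
pos 4: G → miss, evict X, frames [K, G]
pos 5: X → miss, evict K, frames [G, X]
At position 5, page K is evicted.

K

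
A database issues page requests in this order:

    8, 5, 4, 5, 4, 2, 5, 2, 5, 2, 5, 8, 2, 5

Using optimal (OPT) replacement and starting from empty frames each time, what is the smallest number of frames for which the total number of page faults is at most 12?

2

f=1: 14 faults
f=2: 6 faults
f=3: 4 faults
f=4: 4 faults
Smallest f with faults ≤ 12 is 2.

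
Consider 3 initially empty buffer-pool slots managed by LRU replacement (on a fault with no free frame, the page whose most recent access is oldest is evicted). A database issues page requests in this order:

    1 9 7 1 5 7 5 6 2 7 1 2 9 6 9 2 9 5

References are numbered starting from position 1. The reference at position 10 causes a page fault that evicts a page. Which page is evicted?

5

pos 1: 1: fault, frames {1}
pos 2: 9: fault, frames {1,9}
pos 3: 7: fault, frames {1,9,7}
pos 4: 1: hit
pos 5: 5: fault, evict 9, frames {7,1,5}
pos 6: 7: hit
pos 7: 5: hit
pos 8: 6: fault, evict 1, frames {7,5,6}
pos 9: 2: fault, evict 7, frames {5,6,2}
pos 10: 7: fault, evict 5, frames {6,2,7}
At position 10, page 5 is evicted.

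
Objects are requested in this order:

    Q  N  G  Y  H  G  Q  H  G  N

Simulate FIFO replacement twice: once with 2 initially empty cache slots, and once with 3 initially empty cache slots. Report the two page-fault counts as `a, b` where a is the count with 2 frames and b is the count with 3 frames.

2 frames: F F F F F F F F F F → 10 faults.
3 frames: F F F F F . F . F F → 8 faults.
8 < 10: adding a frame reduced faults, as is typical.

10, 8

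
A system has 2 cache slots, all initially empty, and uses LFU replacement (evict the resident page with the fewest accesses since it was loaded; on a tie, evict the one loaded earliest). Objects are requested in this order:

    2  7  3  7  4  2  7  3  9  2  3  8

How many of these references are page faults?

2: miss, frames {2}
7: miss, frames {2,7}
3: miss, evict 2, frames {7,3}
7: hit
4: miss, evict 3, frames {7,4}
2: miss, evict 4, frames {7,2}
7: hit
3: miss, evict 2, frames {7,3}
9: miss, evict 3, frames {7,9}
2: miss, evict 9, frames {7,2}
3: miss, evict 2, frames {7,3}
8: miss, evict 3, frames {7,8}
Page faults: 10.

10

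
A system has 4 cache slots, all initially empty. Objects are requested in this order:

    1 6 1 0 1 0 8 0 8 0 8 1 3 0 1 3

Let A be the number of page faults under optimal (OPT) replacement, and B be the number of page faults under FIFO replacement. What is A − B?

-1

Under OPT: F F . F . . F . . . . . F . . . → 5 faults.
Under FIFO: F F . F . . F . . . . . F . F . → 6 faults.
A − B = 5 − 6 = -1.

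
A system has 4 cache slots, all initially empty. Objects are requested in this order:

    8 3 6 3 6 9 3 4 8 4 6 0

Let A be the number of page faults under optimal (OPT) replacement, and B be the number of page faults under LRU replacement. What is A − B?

Under OPT: F F F . . F . F . . . F → 6 faults.
Under LRU: F F F . . F . F F . F F → 8 faults.
A − B = 6 − 8 = -2.

-2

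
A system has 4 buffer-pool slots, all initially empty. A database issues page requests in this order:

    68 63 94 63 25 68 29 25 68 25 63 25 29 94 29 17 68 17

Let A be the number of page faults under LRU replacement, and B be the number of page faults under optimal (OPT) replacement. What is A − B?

1

Under LRU: F F F . F . F . . . . . . F . F F . → 8 faults.
Under OPT: F F F . F . F . . . . . . F . F . . → 7 faults.
A − B = 8 − 7 = 1.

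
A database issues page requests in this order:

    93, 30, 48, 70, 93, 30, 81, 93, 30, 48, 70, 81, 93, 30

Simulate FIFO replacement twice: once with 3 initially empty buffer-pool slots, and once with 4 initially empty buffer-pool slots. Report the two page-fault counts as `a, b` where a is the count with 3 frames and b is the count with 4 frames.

11, 12

3 frames: F F F F F F F . . F F . F F → 11 faults.
4 frames: F F F F . . F F F F F F F F → 12 faults.
12 > 11: adding a frame increased faults — Belady's anomaly.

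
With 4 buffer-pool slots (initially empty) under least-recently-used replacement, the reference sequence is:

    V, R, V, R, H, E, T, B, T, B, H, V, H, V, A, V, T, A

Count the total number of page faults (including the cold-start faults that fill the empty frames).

V → fault, frames (V)
R → fault, frames (V R)
V → hit
R → hit
H → fault, frames (V R H)
E → fault, frames (V R H E)
T → fault, evict V, frames (R H E T)
B → fault, evict R, frames (H E T B)
T → hit
B → hit
H → hit
V → fault, evict E, frames (T B H V)
H → hit
V → hit
A → fault, evict T, frames (B H V A)
V → hit
T → fault, evict B, frames (H A V T)
A → hit
Page faults: 9.

9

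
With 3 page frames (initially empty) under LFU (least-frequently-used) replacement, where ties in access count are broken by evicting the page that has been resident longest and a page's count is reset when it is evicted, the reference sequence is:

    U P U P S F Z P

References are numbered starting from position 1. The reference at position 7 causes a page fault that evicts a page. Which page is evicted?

pos 1: U: fault, frames [U]
pos 2: P: fault, frames [U, P]
pos 3: U: hit
pos 4: P: hit
pos 5: S: fault, frames [U, P, S]
pos 6: F: fault, evict S, frames [U, P, F]
pos 7: Z: fault, evict F, frames [U, P, Z]
At position 7, page F is evicted.

F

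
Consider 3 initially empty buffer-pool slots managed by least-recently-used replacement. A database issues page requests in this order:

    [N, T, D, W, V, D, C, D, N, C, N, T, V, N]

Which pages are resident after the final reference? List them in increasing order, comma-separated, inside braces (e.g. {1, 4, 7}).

{N, T, V}

N -> miss, frames {N}
T -> miss, frames {N,T}
D -> miss, frames {N,T,D}
W -> miss, evict N, frames {T,D,W}
V -> miss, evict T, frames {D,W,V}
D -> hit
C -> miss, evict W, frames {V,D,C}
D -> hit
N -> miss, evict V, frames {C,D,N}
C -> hit
N -> hit
T -> miss, evict D, frames {C,N,T}
V -> miss, evict C, frames {N,T,V}
N -> hit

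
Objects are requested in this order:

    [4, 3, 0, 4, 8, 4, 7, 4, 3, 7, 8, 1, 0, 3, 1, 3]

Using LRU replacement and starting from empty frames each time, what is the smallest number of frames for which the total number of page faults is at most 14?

f=1: 16 faults
f=2: 13 faults
f=3: 10 faults
f=4: 9 faults
f=5: 7 faults
f=6: 6 faults
Smallest f with faults ≤ 14 is 2.

2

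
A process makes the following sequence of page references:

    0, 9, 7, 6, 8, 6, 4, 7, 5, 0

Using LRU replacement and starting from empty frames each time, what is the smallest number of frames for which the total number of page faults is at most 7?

f=1: 10 faults
f=2: 9 faults
f=3: 9 faults
f=4: 8 faults
f=5: 8 faults
f=6: 8 faults
f=7: 7 faults
Smallest f with faults ≤ 7 is 7.

7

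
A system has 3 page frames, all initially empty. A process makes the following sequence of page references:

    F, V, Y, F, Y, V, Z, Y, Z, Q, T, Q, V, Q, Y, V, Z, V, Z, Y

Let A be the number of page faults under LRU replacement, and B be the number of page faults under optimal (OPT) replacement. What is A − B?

1

Under LRU: F F F . . . F . . F F . F . F . F . . . → 9 faults.
Under OPT: F F F . . . F . . F F . . . F . F . . . → 8 faults.
A − B = 9 − 8 = 1.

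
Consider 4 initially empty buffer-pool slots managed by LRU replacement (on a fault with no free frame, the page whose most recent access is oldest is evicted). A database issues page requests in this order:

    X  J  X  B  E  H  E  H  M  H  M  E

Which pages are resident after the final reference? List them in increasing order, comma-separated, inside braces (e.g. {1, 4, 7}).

{B, E, H, M}

X → miss, frames {X}
J → miss, frames {X,J}
X → hit
B → miss, frames {J,X,B}
E → miss, frames {J,X,B,E}
H → miss, evict J, frames {X,B,E,H}
E → hit
H → hit
M → miss, evict X, frames {B,E,H,M}
H → hit
M → hit
E → hit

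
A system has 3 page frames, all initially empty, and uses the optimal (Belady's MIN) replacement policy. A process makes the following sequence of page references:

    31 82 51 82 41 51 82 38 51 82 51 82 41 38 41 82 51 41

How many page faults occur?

31 -> miss, frames {31}
82 -> miss, frames {31,82}
51 -> miss, frames {31,82,51}
82 -> hit
41 -> miss, evict 31, frames {82,51,41}
51 -> hit
82 -> hit
38 -> miss, evict 41, frames {82,51,38}
51 -> hit
82 -> hit
51 -> hit
82 -> hit
41 -> miss, evict 51, frames {82,38,41}
38 -> hit
41 -> hit
82 -> hit
51 -> miss, evict 38, frames {82,41,51}
41 -> hit
Page faults: 7.

7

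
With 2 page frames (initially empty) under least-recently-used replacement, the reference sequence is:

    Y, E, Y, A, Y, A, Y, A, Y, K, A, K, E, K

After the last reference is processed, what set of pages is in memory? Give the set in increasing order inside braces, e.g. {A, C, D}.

Y -> fault, frames (Y)
E -> fault, frames (Y E)
Y -> hit
A -> fault, evict E, frames (Y A)
Y -> hit
A -> hit
Y -> hit
A -> hit
Y -> hit
K -> fault, evict A, frames (Y K)
A -> fault, evict Y, frames (K A)
K -> hit
E -> fault, evict A, frames (K E)
K -> hit

{E, K}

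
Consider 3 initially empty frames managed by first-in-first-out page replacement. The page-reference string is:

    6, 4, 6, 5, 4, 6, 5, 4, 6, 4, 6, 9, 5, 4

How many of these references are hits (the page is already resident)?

6 -> fault, frames (6)
4 -> fault, frames (6 4)
6 -> hit
5 -> fault, frames (6 4 5)
4 -> hit
6 -> hit
5 -> hit
4 -> hit
6 -> hit
4 -> hit
6 -> hit
9 -> fault, evict 6, frames (4 5 9)
5 -> hit
4 -> hit
Hits: 10.

10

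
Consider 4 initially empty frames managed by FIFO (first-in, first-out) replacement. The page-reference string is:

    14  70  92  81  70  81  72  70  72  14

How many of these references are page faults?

14 → miss, frames [14]
70 → miss, frames [14, 70]
92 → miss, frames [14, 70, 92]
81 → miss, frames [14, 70, 92, 81]
70 → hit
81 → hit
72 → miss, evict 14, frames [70, 92, 81, 72]
70 → hit
72 → hit
14 → miss, evict 70, frames [92, 81, 72, 14]
Page faults: 6.

6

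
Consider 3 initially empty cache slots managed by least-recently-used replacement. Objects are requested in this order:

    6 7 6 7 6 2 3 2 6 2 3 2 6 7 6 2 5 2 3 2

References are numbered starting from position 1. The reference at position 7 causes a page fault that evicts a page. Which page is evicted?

7

pos 1: 6 -> fault, frames {6}
pos 2: 7 -> fault, frames {6,7}
pos 3: 6 -> hit
pos 4: 7 -> hit
pos 5: 6 -> hit
pos 6: 2 -> fault, frames {7,6,2}
pos 7: 3 -> fault, evict 7, frames {6,2,3}
At position 7, page 7 is evicted.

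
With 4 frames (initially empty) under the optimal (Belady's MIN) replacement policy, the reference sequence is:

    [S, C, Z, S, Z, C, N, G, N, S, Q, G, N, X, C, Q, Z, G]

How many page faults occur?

S → fault, frames {S}
C → fault, frames {S,C}
Z → fault, frames {S,C,Z}
S → hit
Z → hit
C → hit
N → fault, frames {S,C,Z,N}
G → fault, evict Z, frames {S,C,N,G}
N → hit
S → hit
Q → fault, evict S, frames {C,N,G,Q}
G → hit
N → hit
X → fault, evict N, frames {C,G,Q,X}
C → hit
Q → hit
Z → fault, evict X, frames {C,G,Q,Z}
G → hit
Page faults: 8.

8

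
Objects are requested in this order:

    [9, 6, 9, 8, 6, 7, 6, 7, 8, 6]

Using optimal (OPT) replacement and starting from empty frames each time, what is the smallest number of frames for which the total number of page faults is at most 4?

3

f=1: 10 faults
f=2: 5 faults
f=3: 4 faults
f=4: 4 faults
Smallest f with faults ≤ 4 is 3.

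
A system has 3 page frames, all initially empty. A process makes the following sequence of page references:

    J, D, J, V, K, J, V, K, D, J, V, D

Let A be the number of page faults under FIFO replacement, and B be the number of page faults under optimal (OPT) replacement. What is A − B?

Under FIFO: F F . F F F . . F . F . → 7 faults.
Under OPT: F F . F F . . . F . . . → 5 faults.
A − B = 7 − 5 = 2.

2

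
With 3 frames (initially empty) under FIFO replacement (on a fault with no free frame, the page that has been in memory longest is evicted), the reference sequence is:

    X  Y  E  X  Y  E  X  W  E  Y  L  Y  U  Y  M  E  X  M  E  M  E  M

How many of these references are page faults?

10

X -> fault, frames (X)
Y -> fault, frames (X Y)
E -> fault, frames (X Y E)
X -> hit
Y -> hit
E -> hit
X -> hit
W -> fault, evict X, frames (Y E W)
E -> hit
Y -> hit
L -> fault, evict Y, frames (E W L)
Y -> fault, evict E, frames (W L Y)
U -> fault, evict W, frames (L Y U)
Y -> hit
M -> fault, evict L, frames (Y U M)
E -> fault, evict Y, frames (U M E)
X -> fault, evict U, frames (M E X)
M -> hit
E -> hit
M -> hit
E -> hit
M -> hit
Page faults: 10.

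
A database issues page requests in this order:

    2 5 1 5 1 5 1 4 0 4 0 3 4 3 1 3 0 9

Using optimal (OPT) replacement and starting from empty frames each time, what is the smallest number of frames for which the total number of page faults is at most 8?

3

f=1: 18 faults
f=2: 9 faults
f=3: 8 faults
f=4: 7 faults
f=5: 7 faults
f=6: 7 faults
f=7: 7 faults
Smallest f with faults ≤ 8 is 3.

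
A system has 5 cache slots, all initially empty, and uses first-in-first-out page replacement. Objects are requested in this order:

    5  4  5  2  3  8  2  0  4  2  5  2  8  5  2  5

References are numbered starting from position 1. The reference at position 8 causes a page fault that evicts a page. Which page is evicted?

5

pos 1: 5 → fault, frames [5]
pos 2: 4 → fault, frames [5, 4]
pos 3: 5 → hit
pos 4: 2 → fault, frames [5, 4, 2]
pos 5: 3 → fault, frames [5, 4, 2, 3]
pos 6: 8 → fault, frames [5, 4, 2, 3, 8]
pos 7: 2 → hit
pos 8: 0 → fault, evict 5, frames [4, 2, 3, 8, 0]
At position 8, page 5 is evicted.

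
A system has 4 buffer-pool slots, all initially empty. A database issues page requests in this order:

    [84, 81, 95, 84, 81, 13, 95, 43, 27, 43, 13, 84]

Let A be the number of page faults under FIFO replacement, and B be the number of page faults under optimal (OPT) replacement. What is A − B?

1

Under FIFO: F F F . . F . F F . . F → 7 faults.
Under OPT: F F F . . F . F F . . . → 6 faults.
A − B = 7 − 6 = 1.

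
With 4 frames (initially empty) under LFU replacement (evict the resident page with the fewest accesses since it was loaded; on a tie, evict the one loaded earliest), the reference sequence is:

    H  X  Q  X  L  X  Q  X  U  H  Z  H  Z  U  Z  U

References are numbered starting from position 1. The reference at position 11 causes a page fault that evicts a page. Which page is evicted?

pos 1: H -> fault, frames [H]
pos 2: X -> fault, frames [H, X]
pos 3: Q -> fault, frames [H, X, Q]
pos 4: X -> hit
pos 5: L -> fault, frames [H, X, Q, L]
pos 6: X -> hit
pos 7: Q -> hit
pos 8: X -> hit
pos 9: U -> fault, evict H, frames [X, Q, L, U]
pos 10: H -> fault, evict L, frames [X, Q, U, H]
pos 11: Z -> fault, evict U, frames [X, Q, H, Z]
At position 11, page U is evicted.

U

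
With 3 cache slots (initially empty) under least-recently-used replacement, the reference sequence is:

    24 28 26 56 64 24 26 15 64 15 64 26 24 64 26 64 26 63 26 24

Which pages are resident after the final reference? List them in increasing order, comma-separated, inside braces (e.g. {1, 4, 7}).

{24, 26, 63}

24 → miss, frames [24]
28 → miss, frames [24, 28]
26 → miss, frames [24, 28, 26]
56 → miss, evict 24, frames [28, 26, 56]
64 → miss, evict 28, frames [26, 56, 64]
24 → miss, evict 26, frames [56, 64, 24]
26 → miss, evict 56, frames [64, 24, 26]
15 → miss, evict 64, frames [24, 26, 15]
64 → miss, evict 24, frames [26, 15, 64]
15 → hit
64 → hit
26 → hit
24 → miss, evict 15, frames [64, 26, 24]
64 → hit
26 → hit
64 → hit
26 → hit
63 → miss, evict 24, frames [64, 26, 63]
26 → hit
24 → miss, evict 64, frames [63, 26, 24]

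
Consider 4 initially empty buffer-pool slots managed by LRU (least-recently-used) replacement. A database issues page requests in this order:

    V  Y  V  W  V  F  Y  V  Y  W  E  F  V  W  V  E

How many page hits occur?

V: fault, frames {V}
Y: fault, frames {V,Y}
V: hit
W: fault, frames {Y,V,W}
V: hit
F: fault, frames {Y,W,V,F}
Y: hit
V: hit
Y: hit
W: hit
E: fault, evict F, frames {V,Y,W,E}
F: fault, evict V, frames {Y,W,E,F}
V: fault, evict Y, frames {W,E,F,V}
W: hit
V: hit
E: hit
Hits: 9.

9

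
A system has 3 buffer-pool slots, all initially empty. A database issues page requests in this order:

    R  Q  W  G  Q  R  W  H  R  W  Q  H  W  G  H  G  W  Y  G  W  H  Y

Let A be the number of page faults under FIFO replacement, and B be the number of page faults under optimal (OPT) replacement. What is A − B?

Under FIFO: F F F F . F . F . F F . . F F . F F F . F . → 14 faults.
Under OPT: F F F F . . F F . . F . . F . . . F . . F . → 10 faults.
A − B = 14 − 10 = 4.

4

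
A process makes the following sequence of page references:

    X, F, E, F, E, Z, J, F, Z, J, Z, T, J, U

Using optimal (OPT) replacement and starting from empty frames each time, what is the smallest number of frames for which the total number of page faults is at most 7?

f=1: 14 faults
f=2: 8 faults
f=3: 7 faults
f=4: 7 faults
f=5: 7 faults
f=6: 7 faults
f=7: 7 faults
Smallest f with faults ≤ 7 is 3.

3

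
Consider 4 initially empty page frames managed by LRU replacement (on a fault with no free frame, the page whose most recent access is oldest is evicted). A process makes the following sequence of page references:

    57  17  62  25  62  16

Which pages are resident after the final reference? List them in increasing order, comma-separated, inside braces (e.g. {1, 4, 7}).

57: miss, frames {57}
17: miss, frames {57,17}
62: miss, frames {57,17,62}
25: miss, frames {57,17,62,25}
62: hit
16: miss, evict 57, frames {17,25,62,16}

{16, 17, 25, 62}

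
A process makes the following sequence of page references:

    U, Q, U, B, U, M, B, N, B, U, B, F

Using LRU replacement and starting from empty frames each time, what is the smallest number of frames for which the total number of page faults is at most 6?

f=1: 12 faults
f=2: 8 faults
f=3: 7 faults
f=4: 6 faults
f=5: 6 faults
f=6: 6 faults
Smallest f with faults ≤ 6 is 4.

4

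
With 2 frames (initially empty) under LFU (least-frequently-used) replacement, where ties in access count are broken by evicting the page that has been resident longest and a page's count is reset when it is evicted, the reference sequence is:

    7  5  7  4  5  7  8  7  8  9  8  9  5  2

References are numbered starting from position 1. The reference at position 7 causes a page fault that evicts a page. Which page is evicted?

pos 1: 7: fault, frames {7}
pos 2: 5: fault, frames {7,5}
pos 3: 7: hit
pos 4: 4: fault, evict 5, frames {7,4}
pos 5: 5: fault, evict 4, frames {7,5}
pos 6: 7: hit
pos 7: 8: fault, evict 5, frames {7,8}
At position 7, page 5 is evicted.

5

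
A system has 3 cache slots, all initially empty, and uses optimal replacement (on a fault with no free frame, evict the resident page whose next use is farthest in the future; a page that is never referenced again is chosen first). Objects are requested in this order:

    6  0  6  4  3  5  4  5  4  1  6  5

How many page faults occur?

6: fault, frames (6)
0: fault, frames (6 0)
6: hit
4: fault, frames (6 0 4)
3: fault, evict 0, frames (6 4 3)
5: fault, evict 3, frames (6 4 5)
4: hit
5: hit
4: hit
1: fault, evict 4, frames (6 5 1)
6: hit
5: hit
Page faults: 6.

6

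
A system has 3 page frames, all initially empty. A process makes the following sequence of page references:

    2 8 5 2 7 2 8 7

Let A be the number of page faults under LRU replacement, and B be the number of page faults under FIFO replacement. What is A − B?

Under LRU: F F F . F . F . → 5 faults.
Under FIFO: F F F . F F F . → 6 faults.
A − B = 5 − 6 = -1.

-1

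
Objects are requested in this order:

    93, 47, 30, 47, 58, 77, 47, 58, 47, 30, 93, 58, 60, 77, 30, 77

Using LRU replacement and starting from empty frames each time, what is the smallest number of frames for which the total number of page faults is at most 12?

3

f=1: 16 faults
f=2: 13 faults
f=3: 11 faults
f=4: 9 faults
f=5: 7 faults
f=6: 6 faults
Smallest f with faults ≤ 12 is 3.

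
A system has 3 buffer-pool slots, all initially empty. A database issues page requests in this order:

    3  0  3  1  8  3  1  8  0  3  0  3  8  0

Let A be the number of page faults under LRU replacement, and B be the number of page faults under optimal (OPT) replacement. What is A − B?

1

Under LRU: F F . F F . . . F F . . . . → 6 faults.
Under OPT: F F . F F . . . F . . . . . → 5 faults.
A − B = 6 − 5 = 1.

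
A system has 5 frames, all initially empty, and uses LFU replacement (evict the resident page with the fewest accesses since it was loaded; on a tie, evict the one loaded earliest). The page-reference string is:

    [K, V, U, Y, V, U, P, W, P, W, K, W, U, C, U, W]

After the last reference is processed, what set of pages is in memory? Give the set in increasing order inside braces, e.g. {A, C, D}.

K: miss, frames (K)
V: miss, frames (K V)
U: miss, frames (K V U)
Y: miss, frames (K V U Y)
V: hit
U: hit
P: miss, frames (K V U Y P)
W: miss, evict K, frames (V U Y P W)
P: hit
W: hit
K: miss, evict Y, frames (V U P W K)
W: hit
U: hit
C: miss, evict K, frames (V U P W C)
U: hit
W: hit

{C, P, U, V, W}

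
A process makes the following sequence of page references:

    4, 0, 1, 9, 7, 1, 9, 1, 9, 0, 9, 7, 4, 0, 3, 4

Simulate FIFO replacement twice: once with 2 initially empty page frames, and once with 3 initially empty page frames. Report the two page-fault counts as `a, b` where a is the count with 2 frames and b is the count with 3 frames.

2 frames: F F F F F F F . . F . F F F F F → 13 faults.
3 frames: F F F F F . . . . F . . F . F . → 8 faults.
8 < 13: adding a frame reduced faults, as is typical.

13, 8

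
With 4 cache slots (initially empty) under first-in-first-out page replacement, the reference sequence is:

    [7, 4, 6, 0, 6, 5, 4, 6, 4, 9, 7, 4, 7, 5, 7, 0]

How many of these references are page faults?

9

7 → fault, frames {7}
4 → fault, frames {7,4}
6 → fault, frames {7,4,6}
0 → fault, frames {7,4,6,0}
6 → hit
5 → fault, evict 7, frames {4,6,0,5}
4 → hit
6 → hit
4 → hit
9 → fault, evict 4, frames {6,0,5,9}
7 → fault, evict 6, frames {0,5,9,7}
4 → fault, evict 0, frames {5,9,7,4}
7 → hit
5 → hit
7 → hit
0 → fault, evict 5, frames {9,7,4,0}
Page faults: 9.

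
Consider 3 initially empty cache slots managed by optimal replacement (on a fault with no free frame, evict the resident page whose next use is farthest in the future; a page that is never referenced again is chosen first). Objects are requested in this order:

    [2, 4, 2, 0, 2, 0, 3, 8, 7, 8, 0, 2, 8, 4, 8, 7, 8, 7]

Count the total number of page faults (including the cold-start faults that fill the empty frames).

8

2 -> fault, frames (2)
4 -> fault, frames (2 4)
2 -> hit
0 -> fault, frames (2 4 0)
2 -> hit
0 -> hit
3 -> fault, evict 4, frames (2 0 3)
8 -> fault, evict 3, frames (2 0 8)
7 -> fault, evict 2, frames (0 8 7)
8 -> hit
0 -> hit
2 -> fault, evict 0, frames (8 7 2)
8 -> hit
4 -> fault, evict 2, frames (8 7 4)
8 -> hit
7 -> hit
8 -> hit
7 -> hit
Page faults: 8.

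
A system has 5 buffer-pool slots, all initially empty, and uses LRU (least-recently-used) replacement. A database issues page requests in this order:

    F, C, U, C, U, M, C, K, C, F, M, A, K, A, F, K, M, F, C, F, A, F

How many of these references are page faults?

6

F -> fault, frames [F]
C -> fault, frames [F, C]
U -> fault, frames [F, C, U]
C -> hit
U -> hit
M -> fault, frames [F, C, U, M]
C -> hit
K -> fault, frames [F, U, M, C, K]
C -> hit
F -> hit
M -> hit
A -> fault, evict U, frames [K, C, F, M, A]
K -> hit
A -> hit
F -> hit
K -> hit
M -> hit
F -> hit
C -> hit
F -> hit
A -> hit
F -> hit
Page faults: 6.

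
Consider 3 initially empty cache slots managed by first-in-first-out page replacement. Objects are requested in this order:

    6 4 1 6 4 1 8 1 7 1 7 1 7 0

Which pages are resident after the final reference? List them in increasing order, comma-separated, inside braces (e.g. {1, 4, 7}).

6 -> fault, frames {6}
4 -> fault, frames {6,4}
1 -> fault, frames {6,4,1}
6 -> hit
4 -> hit
1 -> hit
8 -> fault, evict 6, frames {4,1,8}
1 -> hit
7 -> fault, evict 4, frames {1,8,7}
1 -> hit
7 -> hit
1 -> hit
7 -> hit
0 -> fault, evict 1, frames {8,7,0}

{0, 7, 8}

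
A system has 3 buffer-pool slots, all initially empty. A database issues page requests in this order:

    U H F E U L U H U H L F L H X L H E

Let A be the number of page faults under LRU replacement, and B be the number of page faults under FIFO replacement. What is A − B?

-2

Under LRU: F F F F F F . F . . . F . . F . . F → 10 faults.
Under FIFO: F F F F F F . F . . . F . . F F F F → 12 faults.
A − B = 10 − 12 = -2.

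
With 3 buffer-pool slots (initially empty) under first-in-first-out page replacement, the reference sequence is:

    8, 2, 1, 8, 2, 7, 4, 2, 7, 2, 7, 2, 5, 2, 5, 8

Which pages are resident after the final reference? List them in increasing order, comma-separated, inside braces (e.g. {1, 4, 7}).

{2, 5, 8}

8 -> fault, frames {8}
2 -> fault, frames {8,2}
1 -> fault, frames {8,2,1}
8 -> hit
2 -> hit
7 -> fault, evict 8, frames {2,1,7}
4 -> fault, evict 2, frames {1,7,4}
2 -> fault, evict 1, frames {7,4,2}
7 -> hit
2 -> hit
7 -> hit
2 -> hit
5 -> fault, evict 7, frames {4,2,5}
2 -> hit
5 -> hit
8 -> fault, evict 4, frames {2,5,8}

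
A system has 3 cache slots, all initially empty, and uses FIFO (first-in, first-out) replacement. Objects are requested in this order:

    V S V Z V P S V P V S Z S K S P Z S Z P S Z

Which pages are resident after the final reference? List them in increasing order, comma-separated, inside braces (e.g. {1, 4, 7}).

V → fault, frames (V)
S → fault, frames (V S)
V → hit
Z → fault, frames (V S Z)
V → hit
P → fault, evict V, frames (S Z P)
S → hit
V → fault, evict S, frames (Z P V)
P → hit
V → hit
S → fault, evict Z, frames (P V S)
Z → fault, evict P, frames (V S Z)
S → hit
K → fault, evict V, frames (S Z K)
S → hit
P → fault, evict S, frames (Z K P)
Z → hit
S → fault, evict Z, frames (K P S)
Z → fault, evict K, frames (P S Z)
P → hit
S → hit
Z → hit

{P, S, Z}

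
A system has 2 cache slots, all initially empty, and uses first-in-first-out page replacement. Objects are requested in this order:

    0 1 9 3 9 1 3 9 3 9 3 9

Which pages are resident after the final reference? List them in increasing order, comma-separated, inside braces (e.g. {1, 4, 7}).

{3, 9}

0 -> fault, frames {0}
1 -> fault, frames {0,1}
9 -> fault, evict 0, frames {1,9}
3 -> fault, evict 1, frames {9,3}
9 -> hit
1 -> fault, evict 9, frames {3,1}
3 -> hit
9 -> fault, evict 3, frames {1,9}
3 -> fault, evict 1, frames {9,3}
9 -> hit
3 -> hit
9 -> hit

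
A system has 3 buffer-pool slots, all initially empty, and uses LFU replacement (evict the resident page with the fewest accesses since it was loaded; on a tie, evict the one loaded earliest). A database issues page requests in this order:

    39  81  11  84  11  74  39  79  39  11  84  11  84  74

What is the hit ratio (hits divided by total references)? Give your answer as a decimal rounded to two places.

0.36

39 -> fault, frames (39)
81 -> fault, frames (39 81)
11 -> fault, frames (39 81 11)
84 -> fault, evict 39, frames (81 11 84)
11 -> hit
74 -> fault, evict 81, frames (11 84 74)
39 -> fault, evict 84, frames (11 74 39)
79 -> fault, evict 74, frames (11 39 79)
39 -> hit
11 -> hit
84 -> fault, evict 79, frames (11 39 84)
11 -> hit
84 -> hit
74 -> fault, evict 39, frames (11 84 74)
Hits: 5 of 14 references → 5/14 = 0.3571.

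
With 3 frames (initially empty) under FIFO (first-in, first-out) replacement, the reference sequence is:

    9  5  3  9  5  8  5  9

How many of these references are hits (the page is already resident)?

9 -> fault, frames {9}
5 -> fault, frames {9,5}
3 -> fault, frames {9,5,3}
9 -> hit
5 -> hit
8 -> fault, evict 9, frames {5,3,8}
5 -> hit
9 -> fault, evict 5, frames {3,8,9}
Hits: 3.

3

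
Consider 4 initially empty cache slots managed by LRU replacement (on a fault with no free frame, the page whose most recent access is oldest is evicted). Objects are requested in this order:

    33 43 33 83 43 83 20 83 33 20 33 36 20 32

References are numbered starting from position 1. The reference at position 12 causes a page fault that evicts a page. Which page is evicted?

43

pos 1: 33 -> miss, frames [33]
pos 2: 43 -> miss, frames [33, 43]
pos 3: 33 -> hit
pos 4: 83 -> miss, frames [43, 33, 83]
pos 5: 43 -> hit
pos 6: 83 -> hit
pos 7: 20 -> miss, frames [33, 43, 83, 20]
pos 8: 83 -> hit
pos 9: 33 -> hit
pos 10: 20 -> hit
pos 11: 33 -> hit
pos 12: 36 -> miss, evict 43, frames [83, 20, 33, 36]
At position 12, page 43 is evicted.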